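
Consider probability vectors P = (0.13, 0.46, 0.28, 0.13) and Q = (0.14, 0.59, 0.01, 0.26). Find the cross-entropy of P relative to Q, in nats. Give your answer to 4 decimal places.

1.9629 nats

H(P,Q) = −Σ p·ln q.
  −0.13·ln(0.14) = 0.25559
  −0.46·ln(0.59) = 0.24271
  −0.28·ln(0.01) = 1.28945
  −0.13·ln(0.26) = 0.17512
H(P,Q) = 1.9629 nats.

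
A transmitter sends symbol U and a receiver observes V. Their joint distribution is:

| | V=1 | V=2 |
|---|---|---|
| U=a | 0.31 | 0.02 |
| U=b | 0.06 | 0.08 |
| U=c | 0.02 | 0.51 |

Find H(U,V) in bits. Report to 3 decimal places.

1.780 bits

H(U,V) = −Σ p(x,y)·log₂ p(x,y) over all 6 cells.
  cell (a,1): −0.31·log₂0.31 = 0.5238
  cell (a,2): −0.02·log₂0.02 = 0.1129
  cell (b,1): −0.06·log₂0.06 = 0.2435
  cell (b,2): −0.08·log₂0.08 = 0.2915
  cell (c,1): −0.02·log₂0.02 = 0.1129
  cell (c,2): −0.51·log₂0.51 = 0.4954
Sum = 1.780 bits.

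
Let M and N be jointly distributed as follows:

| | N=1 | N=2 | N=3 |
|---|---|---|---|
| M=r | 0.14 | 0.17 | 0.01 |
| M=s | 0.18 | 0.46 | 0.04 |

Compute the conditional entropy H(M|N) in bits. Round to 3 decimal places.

0.882 bits

Chain rule: H(M|N) = H(M,N) − H(N).
Marginals: p(M) = (0.3200, 0.6800), p(N) = (0.3200, 0.6300, 0.0500).
H(M,N) = 2.0445 bits; H(N) = 1.1621 bits.
H(M|N) = 2.0445 − 1.1621 = 0.882 bits.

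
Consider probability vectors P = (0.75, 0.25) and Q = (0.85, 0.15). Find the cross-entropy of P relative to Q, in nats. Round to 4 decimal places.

H(P,Q) = −Σ p·ln q.
  −0.75·ln(0.85) = 0.12189
  −0.25·ln(0.15) = 0.47428
H(P,Q) = 0.5962 nats.

0.5962 nats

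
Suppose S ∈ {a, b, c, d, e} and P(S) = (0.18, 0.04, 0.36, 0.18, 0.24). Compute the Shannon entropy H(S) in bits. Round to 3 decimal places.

2.101 bits

H(S) = −Σ p·log₂ p.
  −(0.18)·log₂(0.18) = 0.4453
  −(0.04)·log₂(0.04) = 0.1858
  −(0.36)·log₂(0.36) = 0.5306
  −(0.18)·log₂(0.18) = 0.4453
  −(0.24)·log₂(0.24) = 0.4941
Sum: 0.4453 + 0.1858 + 0.5306 + 0.4453 + 0.4941 = 2.101 bits.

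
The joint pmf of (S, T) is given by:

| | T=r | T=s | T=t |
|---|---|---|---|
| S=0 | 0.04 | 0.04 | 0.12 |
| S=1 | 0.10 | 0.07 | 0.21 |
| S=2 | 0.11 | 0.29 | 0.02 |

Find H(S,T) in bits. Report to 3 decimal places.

H(S,T) = −Σ p(x,y)·log₂ p(x,y) over all 9 cells.
  cell (0,r): −0.04·log₂0.04 = 0.1858
  cell (0,s): −0.04·log₂0.04 = 0.1858
  cell (0,t): −0.12·log₂0.12 = 0.3671
  cell (1,r): −0.10·log₂0.10 = 0.3322
  cell (1,s): −0.07·log₂0.07 = 0.2686
  cell (1,t): −0.21·log₂0.21 = 0.4728
  cell (2,r): −0.11·log₂0.11 = 0.3503
  cell (2,s): −0.29·log₂0.29 = 0.5179
  cell (2,t): −0.02·log₂0.02 = 0.1129
Sum = 2.793 bits.

2.793 bits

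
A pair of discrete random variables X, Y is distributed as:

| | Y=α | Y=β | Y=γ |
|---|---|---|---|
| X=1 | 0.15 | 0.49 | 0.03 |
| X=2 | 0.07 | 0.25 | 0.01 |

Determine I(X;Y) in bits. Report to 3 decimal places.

0.001 bits

Marginals: p(X) = (0.6700, 0.3300), p(Y) = (0.2200, 0.7400, 0.0400).
I(X;Y) = Σ p(x,y)·log₂[p(x,y)/(p(x)p(y))].
  (1,α): 0.15·log₂(1.0176) = 0.0038
  (1,β): 0.49·log₂(0.9883) = -0.0083
  (1,γ): 0.03·log₂(1.1194) = 0.0049
  (2,α): 0.07·log₂(0.9642) = -0.0037
  (2,β): 0.25·log₂(1.0238) = 0.0085
  (2,γ): 0.01·log₂(0.7576) = -0.0040
Sum = 0.001 bits.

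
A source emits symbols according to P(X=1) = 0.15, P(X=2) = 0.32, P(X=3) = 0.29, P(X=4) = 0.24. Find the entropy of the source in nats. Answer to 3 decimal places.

H(X) = −Σ p·ln p.
  −(0.15)·ln(0.15) = 0.2846
  −(0.32)·ln(0.32) = 0.3646
  −(0.29)·ln(0.29) = 0.3590
  −(0.24)·ln(0.24) = 0.3425
Sum: 0.2846 + 0.3646 + 0.3590 + 0.3425 = 1.351 nats.

1.351 nats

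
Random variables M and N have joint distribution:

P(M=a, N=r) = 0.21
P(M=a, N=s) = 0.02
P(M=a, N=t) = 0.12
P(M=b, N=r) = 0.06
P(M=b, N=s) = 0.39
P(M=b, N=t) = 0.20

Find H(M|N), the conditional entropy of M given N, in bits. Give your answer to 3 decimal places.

0.627 bits

Marginals: p(M) = (0.3500, 0.6500), p(N) = (0.2700, 0.4100, 0.3200).
H(M|N) = Σ p(N) · H(M|N=·).
  N=r: p=0.2700, H(M|N=r) = 0.7642
  N=s: p=0.4100, H(M|N=s) = 0.2812
  N=t: p=0.3200, H(M|N=t) = 0.9544
Weighted sum = 0.627 bits.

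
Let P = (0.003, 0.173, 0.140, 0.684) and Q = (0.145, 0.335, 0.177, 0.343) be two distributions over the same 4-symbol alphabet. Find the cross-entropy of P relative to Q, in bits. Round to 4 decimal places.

H(P,Q) = −Σ p·log₂ q.
  −0.003·log₂(0.145) = 0.00836
  −0.173·log₂(0.335) = 0.27295
  −0.140·log₂(0.177) = 0.34975
  −0.684·log₂(0.343) = 1.05590
H(P,Q) = 1.6870 bits.

1.6870 bits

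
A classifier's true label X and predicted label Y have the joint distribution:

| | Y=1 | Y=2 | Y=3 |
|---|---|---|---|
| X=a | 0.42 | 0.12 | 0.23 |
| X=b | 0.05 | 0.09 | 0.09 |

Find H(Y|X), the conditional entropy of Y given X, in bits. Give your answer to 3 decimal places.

Marginals: p(X) = (0.7700, 0.2300), p(Y) = (0.4700, 0.2100, 0.3200).
H(Y|X) = Σ p(X) · H(Y|X=·).
  X=a: p=0.7700, H(Y|X=a) = 1.4156
  X=b: p=0.2300, H(Y|X=b) = 1.5380
Weighted sum = 1.444 bits.

1.444 bits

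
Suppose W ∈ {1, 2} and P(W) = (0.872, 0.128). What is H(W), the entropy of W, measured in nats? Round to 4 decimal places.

H(W) = −Σ p·ln p.
  −(0.872)·ln(0.872) = 0.11943
  −(0.128)·ln(0.128) = 0.26313
Sum: 0.11943 + 0.26313 = 0.3826 nats.

0.3826 nats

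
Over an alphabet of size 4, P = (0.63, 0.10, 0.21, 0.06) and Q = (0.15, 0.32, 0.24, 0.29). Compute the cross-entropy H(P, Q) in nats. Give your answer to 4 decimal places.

1.6831 nats

H(P,Q) = −Σ p·ln q.
  −0.63·ln(0.15) = 1.19519
  −0.10·ln(0.32) = 0.11394
  −0.21·ln(0.24) = 0.29969
  −0.06·ln(0.29) = 0.07427
H(P,Q) = 1.6831 nats.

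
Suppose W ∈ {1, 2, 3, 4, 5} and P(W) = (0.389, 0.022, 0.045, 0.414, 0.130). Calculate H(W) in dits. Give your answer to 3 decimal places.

0.530 dits

H(W) = −Σ p·log₁₀ p.
  −(0.389)·log₁₀(0.389) = 0.1595
  −(0.022)·log₁₀(0.022) = 0.0365
  −(0.045)·log₁₀(0.045) = 0.0606
  −(0.414)·log₁₀(0.414) = 0.1586
  −(0.130)·log₁₀(0.130) = 0.1152
Sum: 0.1595 + 0.0365 + 0.0606 + 0.1586 + 0.1152 = 0.530 dits.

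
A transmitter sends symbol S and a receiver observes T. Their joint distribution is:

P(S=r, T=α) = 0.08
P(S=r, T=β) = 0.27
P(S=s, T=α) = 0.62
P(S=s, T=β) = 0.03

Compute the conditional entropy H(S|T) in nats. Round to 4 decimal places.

Marginals: p(S) = (0.3500, 0.6500), p(T) = (0.7000, 0.3000).
H(S|T) = Σ p(T) · H(S|T=·).
  T=α: p=0.7000, H(S|T=α) = 0.3554
  T=β: p=0.3000, H(S|T=β) = 0.3251
Weighted sum = 0.3463 nats.

0.3463 nats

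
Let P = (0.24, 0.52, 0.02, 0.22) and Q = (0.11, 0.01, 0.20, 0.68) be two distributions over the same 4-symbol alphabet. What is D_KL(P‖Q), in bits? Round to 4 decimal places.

D(P‖Q) = Σ p·log₂(p/q).
  0.24·log₂(0.24/0.11) = 0.27013
  0.52·log₂(0.52/0.01) = 2.96423
  0.02·log₂(0.02/0.20) = -0.06644
  0.22·log₂(0.22/0.68) = -0.35817
D(P‖Q) = 2.8098 bits.

2.8098 bits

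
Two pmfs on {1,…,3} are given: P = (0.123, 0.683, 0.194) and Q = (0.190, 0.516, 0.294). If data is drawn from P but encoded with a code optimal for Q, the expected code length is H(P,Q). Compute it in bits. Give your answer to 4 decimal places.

1.2893 bits

H(P,Q) = −Σ p·log₂ q.
  −0.123·log₂(0.190) = 0.29470
  −0.683·log₂(0.516) = 0.65196
  −0.194·log₂(0.294) = 0.34263
H(P,Q) = 1.2893 bits.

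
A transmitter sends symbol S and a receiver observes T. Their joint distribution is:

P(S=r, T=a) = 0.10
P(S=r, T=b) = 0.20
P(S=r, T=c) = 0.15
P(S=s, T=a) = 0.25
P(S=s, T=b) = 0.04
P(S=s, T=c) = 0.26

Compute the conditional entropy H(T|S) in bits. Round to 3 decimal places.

1.405 bits

Marginals: p(S) = (0.4500, 0.5500), p(T) = (0.3500, 0.2400, 0.4100).
H(T|S) = Σ p(S) · H(T|S=·).
  S=r: p=0.4500, H(T|S=r) = 1.5305
  S=s: p=0.5500, H(T|S=s) = 1.3030
Weighted sum = 1.405 bits.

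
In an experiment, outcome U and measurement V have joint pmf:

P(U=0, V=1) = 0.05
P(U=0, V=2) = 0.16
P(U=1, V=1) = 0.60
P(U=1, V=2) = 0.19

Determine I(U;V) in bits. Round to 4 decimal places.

0.1390 bits

Marginals: p(U) = (0.2100, 0.7900), p(V) = (0.6500, 0.3500).
I(U;V) = Σ p(x,y)·log₂[p(x,y)/(p(x)p(y))].
  (0,1): 0.05·log₂(0.3663) = -0.07245
  (0,2): 0.16·log₂(2.1769) = 0.17956
  (1,1): 0.60·log₂(1.1685) = 0.13476
  (1,2): 0.19·log₂(0.6872) = -0.10284
Sum = 0.1390 bits.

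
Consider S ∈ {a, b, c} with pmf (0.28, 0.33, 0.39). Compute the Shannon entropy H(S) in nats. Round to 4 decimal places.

H(S) = −Σ p·ln p.
  −(0.28)·ln(0.28) = 0.35643
  −(0.33)·ln(0.33) = 0.36586
  −(0.39)·ln(0.39) = 0.36723
Sum: 0.35643 + 0.36586 + 0.36723 = 1.0895 nats.

1.0895 nats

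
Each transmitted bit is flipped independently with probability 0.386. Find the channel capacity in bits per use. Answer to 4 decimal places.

0.0378 bits

Binary symmetric channel: C = 1 − h₂(ε) where h₂ is the binary entropy function.
h₂(0.386) = −0.386·log₂0.386 − 0.614·log₂0.614 = 0.9622.
C = 1 − 0.9622 = 0.0378 bits per channel use.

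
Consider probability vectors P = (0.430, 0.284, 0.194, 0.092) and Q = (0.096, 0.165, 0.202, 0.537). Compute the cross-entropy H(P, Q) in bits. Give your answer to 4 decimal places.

H(P,Q) = −Σ p·log₂ q.
  −0.430·log₂(0.096) = 1.45375
  −0.284·log₂(0.165) = 0.73825
  −0.194·log₂(0.202) = 0.44767
  −0.092·log₂(0.537) = 0.08252
H(P,Q) = 2.7222 bits.

2.7222 bits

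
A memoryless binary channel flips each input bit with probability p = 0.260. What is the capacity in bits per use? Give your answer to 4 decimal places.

Binary symmetric channel: C = 1 − h₂(ε) where h₂ is the binary entropy function.
h₂(0.260) = −0.260·log₂0.260 − 0.740·log₂0.740 = 0.8267.
C = 1 − 0.8267 = 0.1733 bits per channel use.

0.1733 bits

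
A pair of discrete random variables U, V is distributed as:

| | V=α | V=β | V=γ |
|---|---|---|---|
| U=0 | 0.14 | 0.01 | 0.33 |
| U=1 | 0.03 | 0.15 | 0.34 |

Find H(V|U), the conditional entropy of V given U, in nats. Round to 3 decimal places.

Chain rule: H(V|U) = H(U,V) − H(U).
Marginals: p(U) = (0.4800, 0.5200), p(V) = (0.1700, 0.1600, 0.6700).
H(U,V) = 1.4437 nats; H(U) = 0.6923 nats.
H(V|U) = 1.4437 − 0.6923 = 0.751 nats.

0.751 nats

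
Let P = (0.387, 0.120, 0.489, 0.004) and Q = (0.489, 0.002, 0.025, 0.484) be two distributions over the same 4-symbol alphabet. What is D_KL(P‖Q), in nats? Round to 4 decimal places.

D(P‖Q) = Σ p·ln(p/q).
  0.387·ln(0.387/0.489) = -0.09053
  0.120·ln(0.120/0.002) = 0.49132
  0.489·ln(0.489/0.025) = 1.45403
  0.004·ln(0.004/0.484) = -0.01918
D(P‖Q) = 1.8356 nats.

1.8356 nats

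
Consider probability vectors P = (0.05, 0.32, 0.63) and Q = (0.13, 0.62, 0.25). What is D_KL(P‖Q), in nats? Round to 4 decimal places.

D(P‖Q) = Σ p·ln(p/q).
  0.05·ln(0.05/0.13) = -0.04778
  0.32·ln(0.32/0.62) = -0.21165
  0.63·ln(0.63/0.25) = 0.58228
D(P‖Q) = 0.3229 nats.

0.3229 nats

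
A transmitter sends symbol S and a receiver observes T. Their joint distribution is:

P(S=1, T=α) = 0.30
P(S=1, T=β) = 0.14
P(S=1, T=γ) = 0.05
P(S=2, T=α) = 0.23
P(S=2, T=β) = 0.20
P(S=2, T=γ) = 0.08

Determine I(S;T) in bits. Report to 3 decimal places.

Marginals: p(S) = (0.4900, 0.5100), p(T) = (0.5300, 0.3400, 0.1300).
I(S;T) = H(S) + H(T) − H(S,T).
H(S) = 0.9997, H(T) = 1.3973, H(S,T) = 2.3779.
I(S;T) = 0.9997 + 1.3973 − 2.3779 = 0.019 bits.

0.019 bits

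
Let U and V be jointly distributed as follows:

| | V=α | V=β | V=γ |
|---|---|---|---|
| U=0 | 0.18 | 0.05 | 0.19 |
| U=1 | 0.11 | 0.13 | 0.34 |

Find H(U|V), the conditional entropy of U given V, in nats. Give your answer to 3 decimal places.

Marginals: p(U) = (0.4200, 0.5800), p(V) = (0.2900, 0.1800, 0.5300).
H(U|V) = Σ p(V) · H(U|V=·).
  V=α: p=0.2900, H(U|V=α) = 0.6637
  V=β: p=0.1800, H(U|V=β) = 0.5908
  V=γ: p=0.5300, H(U|V=γ) = 0.6525
Weighted sum = 0.645 nats.

0.645 nats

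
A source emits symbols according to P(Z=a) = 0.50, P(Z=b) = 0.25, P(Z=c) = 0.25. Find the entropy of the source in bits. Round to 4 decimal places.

H(Z) = −Σ p·log₂ p.
  −(0.50)·log₂(0.50) = 0.50000
  −(0.25)·log₂(0.25) = 0.50000
  −(0.25)·log₂(0.25) = 0.50000
Sum: 0.50000 + 0.50000 + 0.50000 = 1.5000 bits.

1.5000 bits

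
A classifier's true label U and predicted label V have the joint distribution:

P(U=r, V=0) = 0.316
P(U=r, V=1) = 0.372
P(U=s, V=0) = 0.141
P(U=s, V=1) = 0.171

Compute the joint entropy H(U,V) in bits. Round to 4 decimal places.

1.8901 bits

H(U,V) = −Σ p(x,y)·log₂ p(x,y) over all 4 cells.
  cell (r,0): −0.316·log₂0.316 = 0.52519
  cell (r,1): −0.372·log₂0.372 = 0.53070
  cell (s,0): −0.141·log₂0.141 = 0.39850
  cell (s,1): −0.171·log₂0.171 = 0.43570
Sum = 1.8901 bits.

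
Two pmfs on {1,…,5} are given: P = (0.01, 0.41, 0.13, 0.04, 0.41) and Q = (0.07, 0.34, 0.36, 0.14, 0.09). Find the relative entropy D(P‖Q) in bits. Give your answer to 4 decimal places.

0.7163 bits

D(P‖Q) = Σ p·log₂(p/q).
  0.01·log₂(0.01/0.07) = -0.02807
  0.41·log₂(0.41/0.34) = 0.11074
  0.13·log₂(0.13/0.36) = -0.19103
  0.04·log₂(0.04/0.14) = -0.07229
  0.41·log₂(0.41/0.09) = 0.89693
D(P‖Q) = 0.7163 bits.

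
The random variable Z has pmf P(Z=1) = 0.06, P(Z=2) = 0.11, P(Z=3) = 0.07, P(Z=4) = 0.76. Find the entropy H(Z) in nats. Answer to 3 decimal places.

0.806 nats

H(Z) = −Σ p·ln p.
  −(0.06)·ln(0.06) = 0.1688
  −(0.11)·ln(0.11) = 0.2428
  −(0.07)·ln(0.07) = 0.1861
  −(0.76)·ln(0.76) = 0.2086
Sum: 0.1688 + 0.2428 + 0.1861 + 0.2086 = 0.806 nats.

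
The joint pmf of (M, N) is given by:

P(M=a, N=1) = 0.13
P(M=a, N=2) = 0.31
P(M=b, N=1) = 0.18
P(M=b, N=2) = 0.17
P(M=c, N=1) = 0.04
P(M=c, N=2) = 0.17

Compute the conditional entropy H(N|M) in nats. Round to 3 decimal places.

Chain rule: H(N|M) = H(M,N) − H(M).
Marginals: p(M) = (0.4400, 0.3500, 0.2100), p(N) = (0.3500, 0.6500).
H(M,N) = 1.6682 nats; H(M) = 1.0564 nats.
H(N|M) = 1.6682 − 1.0564 = 0.612 nats.

0.612 nats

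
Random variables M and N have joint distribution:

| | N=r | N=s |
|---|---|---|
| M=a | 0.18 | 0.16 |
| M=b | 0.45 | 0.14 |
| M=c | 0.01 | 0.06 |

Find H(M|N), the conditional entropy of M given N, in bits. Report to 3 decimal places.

1.151 bits

Chain rule: H(M|N) = H(M,N) − H(N).
Marginals: p(M) = (0.3400, 0.5900, 0.0700), p(N) = (0.6400, 0.3600).
H(M,N) = 2.0938 bits; H(N) = 0.9427 bits.
H(M|N) = 2.0938 − 0.9427 = 1.151 bits.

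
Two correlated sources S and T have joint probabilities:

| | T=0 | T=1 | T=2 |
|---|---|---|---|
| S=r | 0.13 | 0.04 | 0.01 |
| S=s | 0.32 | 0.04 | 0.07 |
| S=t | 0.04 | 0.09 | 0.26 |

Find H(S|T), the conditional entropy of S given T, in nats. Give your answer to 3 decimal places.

0.798 nats

Marginals: p(S) = (0.1800, 0.4300, 0.3900), p(T) = (0.4900, 0.1700, 0.3400).
H(S|T) = Σ p(T) · H(S|T=·).
  T=0: p=0.4900, H(S|T=0) = 0.8348
  T=1: p=0.1700, H(S|T=1) = 1.0176
  T=2: p=0.3400, H(S|T=2) = 0.6342
Weighted sum = 0.798 nats.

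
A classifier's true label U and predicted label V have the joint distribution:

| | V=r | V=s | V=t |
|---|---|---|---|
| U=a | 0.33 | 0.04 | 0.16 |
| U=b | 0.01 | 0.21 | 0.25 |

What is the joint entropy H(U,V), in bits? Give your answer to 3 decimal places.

H(U,V) = −Σ p(x,y)·log₂ p(x,y) over all 6 cells.
  cell (a,r): −0.33·log₂0.33 = 0.5278
  cell (a,s): −0.04·log₂0.04 = 0.1858
  cell (a,t): −0.16·log₂0.16 = 0.4230
  cell (b,r): −0.01·log₂0.01 = 0.0664
  cell (b,s): −0.21·log₂0.21 = 0.4728
  cell (b,t): −0.25·log₂0.25 = 0.5000
Sum = 2.176 bits.

2.176 bits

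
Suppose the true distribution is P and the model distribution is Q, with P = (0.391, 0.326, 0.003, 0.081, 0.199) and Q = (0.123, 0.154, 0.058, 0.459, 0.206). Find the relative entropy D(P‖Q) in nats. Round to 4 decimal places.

D(P‖Q) = Σ p·ln(p/q).
  0.391·ln(0.391/0.123) = 0.45220
  0.326·ln(0.326/0.154) = 0.24448
  0.003·ln(0.003/0.058) = -0.00889
  0.081·ln(0.081/0.459) = -0.14050
  0.199·ln(0.199/0.206) = -0.00688
D(P‖Q) = 0.5404 nats.

0.5404 nats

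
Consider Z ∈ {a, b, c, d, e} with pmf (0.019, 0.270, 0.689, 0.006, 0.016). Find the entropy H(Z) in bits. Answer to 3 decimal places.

H(Z) = −Σ p·log₂ p.
  −(0.019)·log₂(0.019) = 0.1086
  −(0.270)·log₂(0.270) = 0.5100
  −(0.689)·log₂(0.689) = 0.3703
  −(0.006)·log₂(0.006) = 0.0443
  −(0.016)·log₂(0.016) = 0.0955
Sum: 0.1086 + 0.5100 + 0.3703 + 0.0443 + 0.0955 = 1.129 bits.

1.129 bits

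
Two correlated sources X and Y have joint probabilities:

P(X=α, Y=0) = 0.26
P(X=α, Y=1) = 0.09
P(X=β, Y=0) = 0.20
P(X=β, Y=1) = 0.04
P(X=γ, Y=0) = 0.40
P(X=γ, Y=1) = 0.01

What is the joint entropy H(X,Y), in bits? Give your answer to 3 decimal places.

2.063 bits

H(X,Y) = −Σ p(x,y)·log₂ p(x,y) over all 6 cells.
  cell (α,0): −0.26·log₂0.26 = 0.5053
  cell (α,1): −0.09·log₂0.09 = 0.3127
  cell (β,0): −0.20·log₂0.20 = 0.4644
  cell (β,1): −0.04·log₂0.04 = 0.1858
  cell (γ,0): −0.40·log₂0.40 = 0.5288
  cell (γ,1): −0.01·log₂0.01 = 0.0664
Sum = 2.063 bits.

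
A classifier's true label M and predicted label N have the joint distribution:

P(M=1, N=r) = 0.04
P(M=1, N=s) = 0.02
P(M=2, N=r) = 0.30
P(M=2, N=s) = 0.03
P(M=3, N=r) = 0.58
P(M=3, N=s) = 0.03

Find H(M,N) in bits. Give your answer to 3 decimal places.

1.579 bits

H(M,N) = −Σ p(x,y)·log₂ p(x,y) over all 6 cells.
  cell (1,r): −0.04·log₂0.04 = 0.1858
  cell (1,s): −0.02·log₂0.02 = 0.1129
  cell (2,r): −0.30·log₂0.30 = 0.5211
  cell (2,s): −0.03·log₂0.03 = 0.1518
  cell (3,r): −0.58·log₂0.58 = 0.4558
  cell (3,s): −0.03·log₂0.03 = 0.1518
Sum = 1.579 bits.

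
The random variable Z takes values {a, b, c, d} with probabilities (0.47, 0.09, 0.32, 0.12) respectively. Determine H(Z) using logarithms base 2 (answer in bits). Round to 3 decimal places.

1.718 bits

H(Z) = −Σ p·log₂ p.
  −(0.47)·log₂(0.47) = 0.5120
  −(0.09)·log₂(0.09) = 0.3127
  −(0.32)·log₂(0.32) = 0.5260
  −(0.12)·log₂(0.12) = 0.3671
Sum: 0.5120 + 0.3127 + 0.5260 + 0.3671 = 1.718 bits.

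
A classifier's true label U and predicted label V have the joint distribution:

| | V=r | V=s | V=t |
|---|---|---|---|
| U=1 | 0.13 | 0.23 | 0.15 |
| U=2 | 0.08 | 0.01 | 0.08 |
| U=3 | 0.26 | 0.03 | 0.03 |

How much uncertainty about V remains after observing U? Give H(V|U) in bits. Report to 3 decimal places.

Chain rule: H(V|U) = H(U,V) − H(U).
Marginals: p(U) = (0.5100, 0.1700, 0.3200), p(V) = (0.4700, 0.2700, 0.2600).
H(U,V) = 2.7391 bits; H(U) = 1.4561 bits.
H(V|U) = 2.7391 − 1.4561 = 1.283 bits.

1.283 bits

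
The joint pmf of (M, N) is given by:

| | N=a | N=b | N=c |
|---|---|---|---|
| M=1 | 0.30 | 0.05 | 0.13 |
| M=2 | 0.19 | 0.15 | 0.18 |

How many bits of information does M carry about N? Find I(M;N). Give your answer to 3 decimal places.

Marginals: p(M) = (0.4800, 0.5200), p(N) = (0.4900, 0.2000, 0.3100).
I(M;N) = Σ p(x,y)·log₂[p(x,y)/(p(x)p(y))].
  (1,a): 0.30·log₂(1.2755) = 0.1053
  (1,b): 0.05·log₂(0.5208) = -0.0471
  (1,c): 0.13·log₂(0.8737) = -0.0253
  (2,a): 0.19·log₂(0.7457) = -0.0804
  (2,b): 0.15·log₂(1.4423) = 0.0793
  (2,c): 0.18·log₂(1.1166) = 0.0286
Sum = 0.060 bits.

0.060 bits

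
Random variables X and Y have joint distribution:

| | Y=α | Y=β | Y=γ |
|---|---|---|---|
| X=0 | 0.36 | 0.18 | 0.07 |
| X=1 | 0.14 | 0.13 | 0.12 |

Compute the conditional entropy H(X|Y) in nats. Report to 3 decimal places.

0.632 nats

Chain rule: H(X|Y) = H(X,Y) − H(Y).
Marginals: p(X) = (0.6100, 0.3900), p(Y) = (0.5000, 0.3100, 0.1900).
H(X,Y) = 1.6575 nats; H(Y) = 1.0252 nats.
H(X|Y) = 1.6575 − 1.0252 = 0.632 nats.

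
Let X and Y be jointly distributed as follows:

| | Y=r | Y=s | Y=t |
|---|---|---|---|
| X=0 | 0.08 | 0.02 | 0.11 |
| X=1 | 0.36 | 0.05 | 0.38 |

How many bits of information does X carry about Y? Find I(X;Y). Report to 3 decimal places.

0.004 bits

Marginals: p(X) = (0.2100, 0.7900), p(Y) = (0.4400, 0.0700, 0.4900).
I(X;Y) = Σ p(x,y)·log₂[p(x,y)/(p(x)p(y))].
  (0,r): 0.08·log₂(0.8658) = -0.0166
  (0,s): 0.02·log₂(1.3605) = 0.0089
  (0,t): 0.11·log₂(1.0690) = 0.0106
  (1,r): 0.36·log₂(1.0357) = 0.0182
  (1,s): 0.05·log₂(0.9042) = -0.0073
  (1,t): 0.38·log₂(0.9817) = -0.0101
Sum = 0.004 bits.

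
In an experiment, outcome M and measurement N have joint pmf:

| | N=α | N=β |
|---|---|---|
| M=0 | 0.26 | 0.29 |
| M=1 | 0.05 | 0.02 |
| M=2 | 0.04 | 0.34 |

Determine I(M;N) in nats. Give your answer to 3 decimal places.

0.097 nats

Marginals: p(M) = (0.5500, 0.0700, 0.3800), p(N) = (0.3500, 0.6500).
I(M;N) = Σ p(x,y)·ln[p(x,y)/(p(x)p(y))].
  (0,α): 0.26·ln(1.3506) = 0.0782
  (0,β): 0.29·ln(0.8112) = -0.0607
  (1,α): 0.05·ln(2.0408) = 0.0357
  (1,β): 0.02·ln(0.4396) = -0.0164
  (2,α): 0.04·ln(0.3008) = -0.0481
  (2,β): 0.34·ln(1.3765) = 0.1086
Sum = 0.097 nats.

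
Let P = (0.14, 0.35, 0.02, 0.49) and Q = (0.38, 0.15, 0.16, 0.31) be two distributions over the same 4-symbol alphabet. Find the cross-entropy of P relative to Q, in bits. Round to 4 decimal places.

H(P,Q) = −Σ p·log₂ q.
  −0.14·log₂(0.38) = 0.19543
  −0.35·log₂(0.15) = 0.95794
  −0.02·log₂(0.16) = 0.05288
  −0.49·log₂(0.31) = 0.82793
H(P,Q) = 2.0342 bits.

2.0342 bits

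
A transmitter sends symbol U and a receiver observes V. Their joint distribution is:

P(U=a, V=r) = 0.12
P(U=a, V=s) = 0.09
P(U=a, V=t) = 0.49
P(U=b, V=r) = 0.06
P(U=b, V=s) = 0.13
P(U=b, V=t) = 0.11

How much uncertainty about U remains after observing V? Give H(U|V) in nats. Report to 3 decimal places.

Marginals: p(U) = (0.7000, 0.3000), p(V) = (0.1800, 0.2200, 0.6000).
H(U|V) = Σ p(V) · H(U|V=·).
  V=r: p=0.1800, H(U|V=r) = 0.6365
  V=s: p=0.2200, H(U|V=s) = 0.6765
  V=t: p=0.6000, H(U|V=t) = 0.4764
Weighted sum = 0.549 nats.

0.549 nats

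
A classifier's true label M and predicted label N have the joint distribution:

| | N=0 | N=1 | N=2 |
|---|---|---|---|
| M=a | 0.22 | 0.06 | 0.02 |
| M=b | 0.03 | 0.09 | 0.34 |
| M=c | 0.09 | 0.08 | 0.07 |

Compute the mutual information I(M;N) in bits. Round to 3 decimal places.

Marginals: p(M) = (0.3000, 0.4600, 0.2400), p(N) = (0.3400, 0.2300, 0.4300).
I(M;N) = Σ p(x,y)·log₂[p(x,y)/(p(x)p(y))].
  (a,0): 0.22·log₂(2.1569) = 0.2440
  (a,1): 0.06·log₂(0.8696) = -0.0121
  (a,2): 0.02·log₂(0.1550) = -0.0538
  (b,0): 0.03·log₂(0.1918) = -0.0715
  (b,1): 0.09·log₂(0.8507) = -0.0210
  (b,2): 0.34·log₂(1.7189) = 0.2657
  (c,0): 0.09·log₂(1.1029) = 0.0127
  (c,1): 0.08·log₂(1.4493) = 0.0428
  (c,2): 0.07·log₂(0.6783) = -0.0392
Sum = 0.368 bits.

0.368 bits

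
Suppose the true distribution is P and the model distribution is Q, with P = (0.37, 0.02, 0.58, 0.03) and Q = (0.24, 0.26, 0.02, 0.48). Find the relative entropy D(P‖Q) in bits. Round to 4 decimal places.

2.8547 bits

D(P‖Q) = Σ p·log₂(p/q).
  0.37·log₂(0.37/0.24) = 0.23106
  0.02·log₂(0.02/0.26) = -0.07401
  0.58·log₂(0.58/0.02) = 2.81763
  0.03·log₂(0.03/0.48) = -0.12000
D(P‖Q) = 2.8547 bits.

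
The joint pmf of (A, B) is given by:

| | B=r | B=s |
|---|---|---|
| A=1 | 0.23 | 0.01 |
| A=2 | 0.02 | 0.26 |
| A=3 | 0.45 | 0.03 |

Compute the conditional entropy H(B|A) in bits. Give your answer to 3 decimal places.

Marginals: p(A) = (0.2400, 0.2800, 0.4800), p(B) = (0.7000, 0.3000).
H(B|A) = Σ p(A) · H(B|A=·).
  A=1: p=0.2400, H(B|A=1) = 0.2499
  A=2: p=0.2800, H(B|A=2) = 0.3712
  A=3: p=0.4800, H(B|A=3) = 0.3373
Weighted sum = 0.326 bits.

0.326 bits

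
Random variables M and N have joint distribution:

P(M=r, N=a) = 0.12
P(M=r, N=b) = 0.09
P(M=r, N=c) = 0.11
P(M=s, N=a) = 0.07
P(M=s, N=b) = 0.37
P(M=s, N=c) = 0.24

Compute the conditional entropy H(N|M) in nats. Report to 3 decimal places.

0.984 nats

Chain rule: H(N|M) = H(M,N) − H(M).
Marginals: p(M) = (0.3200, 0.6800), p(N) = (0.1900, 0.4600, 0.3500).
H(M,N) = 1.6105 nats; H(M) = 0.6269 nats.
H(N|M) = 1.6105 − 0.6269 = 0.984 nats.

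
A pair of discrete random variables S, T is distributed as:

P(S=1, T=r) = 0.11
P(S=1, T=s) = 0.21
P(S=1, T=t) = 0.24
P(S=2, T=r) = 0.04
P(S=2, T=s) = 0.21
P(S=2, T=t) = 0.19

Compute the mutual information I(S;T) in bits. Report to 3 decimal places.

Marginals: p(S) = (0.5600, 0.4400), p(T) = (0.1500, 0.4200, 0.4300).
I(S;T) = H(S) + H(T) − H(S,T).
H(S) = 0.9896, H(T) = 1.4598, H(S,T) = 2.4310.
I(S;T) = 0.9896 + 1.4598 − 2.4310 = 0.018 bits.

0.018 bits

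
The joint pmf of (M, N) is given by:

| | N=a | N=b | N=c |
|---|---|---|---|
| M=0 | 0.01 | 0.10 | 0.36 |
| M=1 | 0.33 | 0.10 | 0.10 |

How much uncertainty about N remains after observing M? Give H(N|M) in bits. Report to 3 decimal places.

1.124 bits

Chain rule: H(N|M) = H(M,N) − H(M).
Marginals: p(M) = (0.4700, 0.5300), p(N) = (0.3400, 0.2000, 0.4600).
H(M,N) = 2.1215 bits; H(M) = 0.9974 bits.
H(N|M) = 2.1215 − 0.9974 = 1.124 bits.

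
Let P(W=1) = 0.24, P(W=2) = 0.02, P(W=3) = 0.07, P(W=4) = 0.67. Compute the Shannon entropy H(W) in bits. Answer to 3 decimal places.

1.263 bits

H(W) = −Σ p·log₂ p.
  −(0.24)·log₂(0.24) = 0.4941
  −(0.02)·log₂(0.02) = 0.1129
  −(0.07)·log₂(0.07) = 0.2686
  −(0.67)·log₂(0.67) = 0.3871
Sum: 0.4941 + 0.1129 + 0.2686 + 0.3871 = 1.263 bits.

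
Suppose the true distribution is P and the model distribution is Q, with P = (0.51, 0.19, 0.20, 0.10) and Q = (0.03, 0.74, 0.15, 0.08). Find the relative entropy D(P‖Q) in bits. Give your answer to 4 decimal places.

1.8271 bits

D(P‖Q) = Σ p·log₂(p/q).
  0.51·log₂(0.51/0.03) = 2.08461
  0.19·log₂(0.19/0.74) = -0.37269
  0.20·log₂(0.20/0.15) = 0.08301
  0.10·log₂(0.10/0.08) = 0.03219
D(P‖Q) = 1.8271 bits.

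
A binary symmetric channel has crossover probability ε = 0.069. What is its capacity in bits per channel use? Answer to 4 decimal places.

0.6378 bits

Binary symmetric channel: C = 1 − h₂(ε) where h₂ is the binary entropy function.
h₂(0.069) = −0.069·log₂0.069 − 0.931·log₂0.931 = 0.3622.
C = 1 − 0.3622 = 0.6378 bits per channel use.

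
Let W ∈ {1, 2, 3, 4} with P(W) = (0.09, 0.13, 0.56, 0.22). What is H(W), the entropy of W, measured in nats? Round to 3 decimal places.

H(W) = −Σ p·ln p.
  −(0.09)·ln(0.09) = 0.2167
  −(0.13)·ln(0.13) = 0.2652
  −(0.56)·ln(0.56) = 0.3247
  −(0.22)·ln(0.22) = 0.3331
Sum: 0.2167 + 0.2652 + 0.3247 + 0.3331 = 1.140 nats.

1.140 nats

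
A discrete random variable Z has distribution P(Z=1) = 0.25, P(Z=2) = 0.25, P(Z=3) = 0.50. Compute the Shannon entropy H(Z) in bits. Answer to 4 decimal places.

H(Z) = −Σ p·log₂ p.
  −(0.25)·log₂(0.25) = 0.50000
  −(0.25)·log₂(0.25) = 0.50000
  −(0.50)·log₂(0.50) = 0.50000
Sum: 0.50000 + 0.50000 + 0.50000 = 1.5000 bits.

1.5000 bits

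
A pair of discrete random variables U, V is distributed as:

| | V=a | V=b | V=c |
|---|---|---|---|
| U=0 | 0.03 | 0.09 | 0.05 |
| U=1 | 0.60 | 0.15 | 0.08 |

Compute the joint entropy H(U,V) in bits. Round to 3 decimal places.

H(U,V) = −Σ p(x,y)·log₂ p(x,y) over all 6 cells.
  cell (0,a): −0.03·log₂0.03 = 0.1518
  cell (0,b): −0.09·log₂0.09 = 0.3127
  cell (0,c): −0.05·log₂0.05 = 0.2161
  cell (1,a): −0.60·log₂0.60 = 0.4422
  cell (1,b): −0.15·log₂0.15 = 0.4105
  cell (1,c): −0.08·log₂0.08 = 0.2915
Sum = 1.825 bits.

1.825 bits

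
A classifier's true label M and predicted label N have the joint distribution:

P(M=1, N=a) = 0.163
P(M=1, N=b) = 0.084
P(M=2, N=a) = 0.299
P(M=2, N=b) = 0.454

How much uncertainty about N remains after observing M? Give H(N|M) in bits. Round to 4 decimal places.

0.9583 bits

Marginals: p(M) = (0.2470, 0.7530), p(N) = (0.4620, 0.5380).
H(N|M) = Σ p(M) · H(N|M=·).
  M=1: p=0.2470, H(N|M=1) = 0.9249
  M=2: p=0.7530, H(N|M=2) = 0.9692
Weighted sum = 0.9583 bits.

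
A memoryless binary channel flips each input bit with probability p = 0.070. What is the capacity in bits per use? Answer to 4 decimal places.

0.6341 bits

Binary symmetric channel: C = 1 − h₂(ε) where h₂ is the binary entropy function.
h₂(0.070) = −0.070·log₂0.070 − 0.930·log₂0.930 = 0.3659.
C = 1 − 0.3659 = 0.6341 bits per channel use.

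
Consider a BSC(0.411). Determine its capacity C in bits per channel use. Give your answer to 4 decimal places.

0.0230 bits

Binary symmetric channel: C = 1 − h₂(ε) where h₂ is the binary entropy function.
h₂(0.411) = −0.411·log₂0.411 − 0.589·log₂0.589 = 0.9770.
C = 1 − 0.9770 = 0.0230 bits per channel use.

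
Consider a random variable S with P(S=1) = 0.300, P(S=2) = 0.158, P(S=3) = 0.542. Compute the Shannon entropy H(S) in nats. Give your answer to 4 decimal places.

H(S) = −Σ p·ln p.
  −(0.300)·ln(0.300) = 0.36119
  −(0.158)·ln(0.158) = 0.29154
  −(0.542)·ln(0.542) = 0.33197
Sum: 0.36119 + 0.29154 + 0.33197 = 0.9847 nats.

0.9847 nats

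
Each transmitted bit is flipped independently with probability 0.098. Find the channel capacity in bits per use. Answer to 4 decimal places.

0.5374 bits

Binary symmetric channel: C = 1 − h₂(ε) where h₂ is the binary entropy function.
h₂(0.098) = −0.098·log₂0.098 − 0.902·log₂0.902 = 0.4626.
C = 1 − 0.4626 = 0.5374 bits per channel use.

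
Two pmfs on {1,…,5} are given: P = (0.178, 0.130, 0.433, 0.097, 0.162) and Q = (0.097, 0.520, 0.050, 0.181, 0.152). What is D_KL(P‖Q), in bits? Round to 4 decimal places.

1.1720 bits

D(P‖Q) = Σ p·log₂(p/q).
  0.178·log₂(0.178/0.097) = 0.15590
  0.130·log₂(0.130/0.520) = -0.26000
  0.433·log₂(0.433/0.050) = 1.34852
  0.097·log₂(0.097/0.181) = -0.08729
  0.162·log₂(0.162/0.152) = 0.01489
D(P‖Q) = 1.1720 bits.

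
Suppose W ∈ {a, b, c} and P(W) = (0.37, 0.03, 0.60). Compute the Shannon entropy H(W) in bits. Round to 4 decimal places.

1.1247 bits

H(W) = −Σ p·log₂ p.
  −(0.37)·log₂(0.37) = 0.53073
  −(0.03)·log₂(0.03) = 0.15177
  −(0.60)·log₂(0.60) = 0.44218
Sum: 0.53073 + 0.15177 + 0.44218 = 1.1247 bits.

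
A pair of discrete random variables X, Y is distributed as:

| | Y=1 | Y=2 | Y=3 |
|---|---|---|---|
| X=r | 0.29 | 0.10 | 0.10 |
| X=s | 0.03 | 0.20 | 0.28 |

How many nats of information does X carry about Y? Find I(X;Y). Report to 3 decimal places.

Marginals: p(X) = (0.4900, 0.5100), p(Y) = (0.3200, 0.3000, 0.3800).
I(X;Y) = Σ p(x,y)·ln[p(x,y)/(p(x)p(y))].
  (r,1): 0.29·ln(1.8495) = 0.1783
  (r,2): 0.10·ln(0.6803) = -0.0385
  (r,3): 0.10·ln(0.5371) = -0.0622
  (s,1): 0.03·ln(0.1838) = -0.0508
  (s,2): 0.20·ln(1.3072) = 0.0536
  (s,3): 0.28·ln(1.4448) = 0.1030
Sum = 0.183 nats.

0.183 nats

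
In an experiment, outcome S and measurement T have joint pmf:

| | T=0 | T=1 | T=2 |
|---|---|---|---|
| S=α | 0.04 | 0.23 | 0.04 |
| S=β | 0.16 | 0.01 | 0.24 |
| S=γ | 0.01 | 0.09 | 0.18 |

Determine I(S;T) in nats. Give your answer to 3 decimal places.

Marginals: p(S) = (0.3100, 0.4100, 0.2800), p(T) = (0.2100, 0.3300, 0.4600).
I(S;T) = H(S) + H(T) − H(S,T).
H(S) = 1.0851, H(T) = 1.0508, H(S,T) = 1.8487.
I(S;T) = 1.0851 + 1.0508 − 1.8487 = 0.287 nats.

0.287 nats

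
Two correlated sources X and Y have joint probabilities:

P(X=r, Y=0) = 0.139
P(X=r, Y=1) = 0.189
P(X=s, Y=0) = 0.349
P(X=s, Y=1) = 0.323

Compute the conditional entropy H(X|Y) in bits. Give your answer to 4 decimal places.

Chain rule: H(X|Y) = H(X,Y) − H(Y).
Marginals: p(X) = (0.3280, 0.6720), p(Y) = (0.4880, 0.5120).
H(X,Y) = 1.9066 bits; H(Y) = 0.9996 bits.
H(X|Y) = 1.9066 − 0.9996 = 0.9070 bits.

0.9070 bits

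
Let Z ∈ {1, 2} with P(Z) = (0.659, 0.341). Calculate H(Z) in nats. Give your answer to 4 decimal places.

0.6417 nats

H(Z) = −Σ p·ln p.
  −(0.659)·ln(0.659) = 0.27482
  −(0.341)·ln(0.341) = 0.36687
Sum: 0.27482 + 0.36687 = 0.6417 nats.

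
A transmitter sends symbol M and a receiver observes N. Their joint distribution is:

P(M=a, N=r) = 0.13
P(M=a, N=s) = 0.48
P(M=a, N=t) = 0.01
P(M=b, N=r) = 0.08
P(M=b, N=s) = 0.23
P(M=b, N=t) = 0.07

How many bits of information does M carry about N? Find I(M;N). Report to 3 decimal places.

Marginals: p(M) = (0.6200, 0.3800), p(N) = (0.2100, 0.7100, 0.0800).
I(M;N) = H(M) + H(N) − H(M,N).
H(M) = 0.9580, H(N) = 1.1151, H(M,N) = 2.0051.
I(M;N) = 0.9580 + 1.1151 − 2.0051 = 0.068 bits.

0.068 bits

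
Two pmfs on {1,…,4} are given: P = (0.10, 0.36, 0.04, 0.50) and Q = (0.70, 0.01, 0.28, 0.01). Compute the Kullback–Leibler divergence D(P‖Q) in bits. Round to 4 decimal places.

D(P‖Q) = Σ p·log₂(p/q).
  0.10·log₂(0.10/0.70) = -0.28074
  0.36·log₂(0.36/0.01) = 1.86117
  0.04·log₂(0.04/0.28) = -0.11229
  0.50·log₂(0.50/0.01) = 2.82193
D(P‖Q) = 4.2901 bits.

4.2901 bits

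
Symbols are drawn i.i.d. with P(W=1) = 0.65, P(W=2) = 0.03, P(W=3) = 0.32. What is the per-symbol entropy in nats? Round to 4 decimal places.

H(W) = −Σ p·ln p.
  −(0.65)·ln(0.65) = 0.28001
  −(0.03)·ln(0.03) = 0.10520
  −(0.32)·ln(0.32) = 0.36462
Sum: 0.28001 + 0.10520 + 0.36462 = 0.7498 nats.

0.7498 nats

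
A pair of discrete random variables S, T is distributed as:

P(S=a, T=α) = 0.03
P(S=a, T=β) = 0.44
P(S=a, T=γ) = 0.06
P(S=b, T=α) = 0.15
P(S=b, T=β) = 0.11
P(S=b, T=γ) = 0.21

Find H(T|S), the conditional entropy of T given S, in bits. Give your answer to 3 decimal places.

1.153 bits

Chain rule: H(T|S) = H(S,T) − H(S).
Marginals: p(S) = (0.5300, 0.4700), p(T) = (0.1800, 0.5500, 0.2700).
H(S,T) = 2.1501 bits; H(S) = 0.9974 bits.
H(T|S) = 2.1501 − 0.9974 = 1.153 bits.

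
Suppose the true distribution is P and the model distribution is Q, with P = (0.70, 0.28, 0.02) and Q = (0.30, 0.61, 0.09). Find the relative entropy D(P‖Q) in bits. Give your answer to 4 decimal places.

0.4977 bits

D(P‖Q) = Σ p·log₂(p/q).
  0.70·log₂(0.70/0.30) = 0.85567
  0.28·log₂(0.28/0.61) = -0.31455
  0.02·log₂(0.02/0.09) = -0.04340
D(P‖Q) = 0.4977 bits.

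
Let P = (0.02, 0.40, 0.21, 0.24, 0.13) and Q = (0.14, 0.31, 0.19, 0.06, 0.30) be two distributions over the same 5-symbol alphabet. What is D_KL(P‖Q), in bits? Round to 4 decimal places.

0.4444 bits

D(P‖Q) = Σ p·log₂(p/q).
  0.02·log₂(0.02/0.14) = -0.05615
  0.40·log₂(0.40/0.31) = 0.14709
  0.21·log₂(0.21/0.19) = 0.03032
  0.24·log₂(0.24/0.06) = 0.48000
  0.13·log₂(0.13/0.30) = -0.15684
D(P‖Q) = 0.4444 bits.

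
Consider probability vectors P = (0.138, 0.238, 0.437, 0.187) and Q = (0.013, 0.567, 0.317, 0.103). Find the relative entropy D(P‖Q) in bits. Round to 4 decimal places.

D(P‖Q) = Σ p·log₂(p/q).
  0.138·log₂(0.138/0.013) = 0.47032
  0.238·log₂(0.238/0.567) = -0.29807
  0.437·log₂(0.437/0.317) = 0.20240
  0.187·log₂(0.187/0.103) = 0.16089
D(P‖Q) = 0.5355 bits.

0.5355 bits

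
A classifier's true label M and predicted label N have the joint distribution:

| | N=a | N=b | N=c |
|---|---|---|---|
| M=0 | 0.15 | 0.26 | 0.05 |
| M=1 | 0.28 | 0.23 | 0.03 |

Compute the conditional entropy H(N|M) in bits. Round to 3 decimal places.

Marginals: p(M) = (0.4600, 0.5400), p(N) = (0.4300, 0.4900, 0.0800).
H(N|M) = Σ p(M) · H(N|M=·).
  M=0: p=0.4600, H(N|M=0) = 1.3404
  M=1: p=0.5400, H(N|M=1) = 1.2474
Weighted sum = 1.290 bits.

1.290 bits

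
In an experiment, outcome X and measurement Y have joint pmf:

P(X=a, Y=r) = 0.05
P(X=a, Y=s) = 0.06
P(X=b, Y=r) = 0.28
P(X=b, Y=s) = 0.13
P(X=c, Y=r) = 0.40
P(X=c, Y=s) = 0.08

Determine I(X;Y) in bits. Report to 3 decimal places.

0.051 bits

Marginals: p(X) = (0.1100, 0.4100, 0.4800), p(Y) = (0.7300, 0.2700).
I(X;Y) = H(X) + H(Y) − H(X,Y).
H(X) = 1.3859, H(Y) = 0.8415, H(X,Y) = 2.1768.
I(X;Y) = 1.3859 + 0.8415 − 2.1768 = 0.051 bits.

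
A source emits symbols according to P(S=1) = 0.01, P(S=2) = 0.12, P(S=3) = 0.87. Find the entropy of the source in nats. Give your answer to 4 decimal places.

0.4216 nats

H(S) = −Σ p·ln p.
  −(0.01)·ln(0.01) = 0.04605
  −(0.12)·ln(0.12) = 0.25443
  −(0.87)·ln(0.87) = 0.12116
Sum: 0.04605 + 0.25443 + 0.12116 = 0.4216 nats.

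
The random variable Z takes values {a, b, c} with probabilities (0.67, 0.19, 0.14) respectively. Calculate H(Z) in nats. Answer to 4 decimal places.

H(Z) = −Σ p·ln p.
  −(0.67)·ln(0.67) = 0.26832
  −(0.19)·ln(0.19) = 0.31554
  −(0.14)·ln(0.14) = 0.27526
Sum: 0.26832 + 0.31554 + 0.27526 = 0.8591 nats.

0.8591 nats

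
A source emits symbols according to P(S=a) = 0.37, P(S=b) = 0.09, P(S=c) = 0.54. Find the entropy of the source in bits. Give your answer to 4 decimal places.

H(S) = −Σ p·log₂ p.
  −(0.37)·log₂(0.37) = 0.53073
  −(0.09)·log₂(0.09) = 0.31265
  −(0.54)·log₂(0.54) = 0.48004
Sum: 0.53073 + 0.31265 + 0.48004 = 1.3234 bits.

1.3234 bits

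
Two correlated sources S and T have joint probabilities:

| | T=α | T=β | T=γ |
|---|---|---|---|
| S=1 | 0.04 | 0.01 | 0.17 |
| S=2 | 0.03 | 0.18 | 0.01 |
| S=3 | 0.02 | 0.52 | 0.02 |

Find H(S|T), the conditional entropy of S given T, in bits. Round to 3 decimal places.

0.939 bits

Marginals: p(S) = (0.2200, 0.2200, 0.5600), p(T) = (0.0900, 0.7100, 0.2000).
H(S|T) = Σ p(T) · H(S|T=·).
  T=α: p=0.0900, H(S|T=α) = 1.5305
  T=β: p=0.7100, H(S|T=β) = 0.9176
  T=γ: p=0.2000, H(S|T=γ) = 0.7476
Weighted sum = 0.939 bits.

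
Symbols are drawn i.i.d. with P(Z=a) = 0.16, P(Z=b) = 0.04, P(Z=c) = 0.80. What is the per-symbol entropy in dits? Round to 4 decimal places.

H(Z) = −Σ p·log₁₀ p.
  −(0.16)·log₁₀(0.16) = 0.12734
  −(0.04)·log₁₀(0.04) = 0.05592
  −(0.80)·log₁₀(0.80) = 0.07753
Sum: 0.12734 + 0.05592 + 0.07753 = 0.2608 dits.

0.2608 dits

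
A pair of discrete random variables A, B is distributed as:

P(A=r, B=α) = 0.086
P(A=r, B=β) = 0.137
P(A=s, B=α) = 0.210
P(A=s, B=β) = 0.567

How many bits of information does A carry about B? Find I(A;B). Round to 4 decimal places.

0.0077 bits

Marginals: p(A) = (0.2230, 0.7770), p(B) = (0.2960, 0.7040).
I(A;B) = H(A) + H(B) − H(A,B).
H(A) = 0.7656, H(B) = 0.8763, H(A,B) = 1.6342.
I(A;B) = 0.7656 + 0.8763 − 1.6342 = 0.0077 bits.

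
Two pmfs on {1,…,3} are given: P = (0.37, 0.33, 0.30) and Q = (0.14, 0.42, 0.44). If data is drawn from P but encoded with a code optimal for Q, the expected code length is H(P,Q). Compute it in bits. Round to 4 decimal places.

1.8178 bits

H(P,Q) = −Σ p·log₂ q.
  −0.37·log₂(0.14) = 1.04951
  −0.33·log₂(0.42) = 0.41301
  −0.30·log₂(0.44) = 0.35533
H(P,Q) = 1.8178 bits.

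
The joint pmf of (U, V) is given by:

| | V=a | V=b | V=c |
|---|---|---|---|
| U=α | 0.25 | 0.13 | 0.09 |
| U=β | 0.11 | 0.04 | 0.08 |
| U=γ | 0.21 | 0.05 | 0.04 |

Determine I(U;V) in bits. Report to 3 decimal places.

0.039 bits

Marginals: p(U) = (0.4700, 0.2300, 0.3000), p(V) = (0.5700, 0.2200, 0.2100).
I(U;V) = H(U) + H(V) − H(U,V).
H(U) = 1.5207, H(V) = 1.4156, H(U,V) = 2.8975.
I(U;V) = 1.5207 + 1.4156 − 2.8975 = 0.039 bits.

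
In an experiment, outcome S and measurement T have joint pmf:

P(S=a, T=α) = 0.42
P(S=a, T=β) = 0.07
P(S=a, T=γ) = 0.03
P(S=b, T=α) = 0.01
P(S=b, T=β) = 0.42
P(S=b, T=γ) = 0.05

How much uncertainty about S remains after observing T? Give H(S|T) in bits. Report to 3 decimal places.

0.435 bits

Marginals: p(S) = (0.5200, 0.4800), p(T) = (0.4300, 0.4900, 0.0800).
H(S|T) = Σ p(T) · H(S|T=·).
  T=α: p=0.4300, H(S|T=α) = 0.1594
  T=β: p=0.4900, H(S|T=β) = 0.5917
  T=γ: p=0.0800, H(S|T=γ) = 0.9544
Weighted sum = 0.435 bits.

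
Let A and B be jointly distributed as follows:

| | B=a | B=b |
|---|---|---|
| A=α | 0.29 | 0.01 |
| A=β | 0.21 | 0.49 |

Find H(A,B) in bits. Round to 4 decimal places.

H(A,B) = −Σ p(x,y)·log₂ p(x,y) over all 4 cells.
  cell (α,a): −0.29·log₂0.29 = 0.51790
  cell (α,b): −0.01·log₂0.01 = 0.06644
  cell (β,a): −0.21·log₂0.21 = 0.47282
  cell (β,b): −0.49·log₂0.49 = 0.50428
Sum = 1.5614 bits.

1.5614 bits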